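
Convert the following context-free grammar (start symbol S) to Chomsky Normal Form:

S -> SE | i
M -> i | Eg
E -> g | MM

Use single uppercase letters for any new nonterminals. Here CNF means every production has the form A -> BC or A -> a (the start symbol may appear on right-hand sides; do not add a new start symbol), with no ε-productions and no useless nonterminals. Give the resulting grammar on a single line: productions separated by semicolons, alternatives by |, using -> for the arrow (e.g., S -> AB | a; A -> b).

No ε-productions.
No unit productions to eliminate.
TERM: introduce A -> g and substitute in every rule of length ≥2.

S -> i | SE; A -> g; E -> g | MM; M -> i | EA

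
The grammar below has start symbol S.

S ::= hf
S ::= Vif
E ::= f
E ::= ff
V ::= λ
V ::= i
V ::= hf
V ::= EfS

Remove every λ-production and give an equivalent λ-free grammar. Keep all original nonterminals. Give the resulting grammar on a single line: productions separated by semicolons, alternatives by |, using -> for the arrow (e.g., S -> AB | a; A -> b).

Nullable set: {V}.
S -> Vif: V nullable, giving Vif | if.
Drop V -> λ.
Unchanged (no nullable symbols): S -> hf; E -> f; E -> ff; V -> EfS; V -> hf; V -> i.

S -> hf | if | Vif; E -> f | ff; V -> i | hf | EfS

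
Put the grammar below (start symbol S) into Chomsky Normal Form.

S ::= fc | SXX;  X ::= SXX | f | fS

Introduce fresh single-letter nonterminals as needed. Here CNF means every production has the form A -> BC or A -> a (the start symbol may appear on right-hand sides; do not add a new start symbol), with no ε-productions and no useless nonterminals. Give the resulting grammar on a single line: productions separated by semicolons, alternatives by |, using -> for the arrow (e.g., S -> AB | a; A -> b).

No ε-productions.
No unit productions to eliminate.
TERM: introduce B -> c, A -> f and substitute in every rule of length ≥2.
BIN: S -> SXX becomes S -> SC, C -> XX; X -> SXX becomes X -> SD, D -> XX.

S -> AB | SC; A -> f; B -> c; C -> XX; D -> XX; X -> f | AS | SD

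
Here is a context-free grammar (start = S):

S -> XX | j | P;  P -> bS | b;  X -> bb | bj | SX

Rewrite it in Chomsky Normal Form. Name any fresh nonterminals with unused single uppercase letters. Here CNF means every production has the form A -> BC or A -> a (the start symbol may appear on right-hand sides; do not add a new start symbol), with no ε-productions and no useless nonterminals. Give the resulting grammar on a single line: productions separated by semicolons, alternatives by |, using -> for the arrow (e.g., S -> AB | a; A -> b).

No ε-productions.
After unit-elimination: S -> b | j | XX | bS; P -> b | bS; X -> SX | bb | bj.
TERM: introduce A -> b, B -> j and substitute in every rule of length ≥2.
Drop unreachable/unproductive: P.

S -> b | j | AS | XX; A -> b; B -> j; X -> AA | AB | SX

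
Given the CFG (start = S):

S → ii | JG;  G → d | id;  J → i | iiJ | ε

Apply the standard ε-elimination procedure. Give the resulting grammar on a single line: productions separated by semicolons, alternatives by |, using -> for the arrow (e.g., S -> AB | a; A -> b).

Nullable set: {J}.
S -> JG: J nullable, giving G | JG.
Drop J -> ε.
J -> iiJ: J nullable, giving ii | iiJ.
Unchanged (no nullable symbols): S -> ii; G -> d; G -> id; J -> i.

S -> G | JG | ii; G -> d | id; J -> i | ii | iiJ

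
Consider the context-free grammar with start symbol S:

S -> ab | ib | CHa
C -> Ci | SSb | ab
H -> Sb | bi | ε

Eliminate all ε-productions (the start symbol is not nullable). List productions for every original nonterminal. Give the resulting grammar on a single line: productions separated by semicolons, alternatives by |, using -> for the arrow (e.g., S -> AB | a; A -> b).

S -> Ca | ab | ib | CHa; C -> Ci | ab | SSb; H -> Sb | bi

Nullable set: {H}.
S -> CHa: H nullable, giving CHa | Ca.
Drop H -> ε.
Unchanged (no nullable symbols): S -> ab; S -> ib; C -> Ci; C -> SSb; C -> ab; H -> Sb; H -> bi.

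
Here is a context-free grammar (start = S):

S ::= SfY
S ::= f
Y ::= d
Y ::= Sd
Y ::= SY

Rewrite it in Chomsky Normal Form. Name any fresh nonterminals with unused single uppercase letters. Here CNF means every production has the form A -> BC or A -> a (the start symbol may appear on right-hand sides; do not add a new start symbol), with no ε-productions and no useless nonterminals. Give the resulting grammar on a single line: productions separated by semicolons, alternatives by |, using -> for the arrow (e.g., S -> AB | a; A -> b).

No ε-productions.
No unit productions to eliminate.
TERM: introduce B -> d, A -> f and substitute in every rule of length ≥2.
BIN: S -> SAY becomes S -> SC, C -> AY.

S -> f | SC; A -> f; B -> d; C -> AY; Y -> d | SB | SY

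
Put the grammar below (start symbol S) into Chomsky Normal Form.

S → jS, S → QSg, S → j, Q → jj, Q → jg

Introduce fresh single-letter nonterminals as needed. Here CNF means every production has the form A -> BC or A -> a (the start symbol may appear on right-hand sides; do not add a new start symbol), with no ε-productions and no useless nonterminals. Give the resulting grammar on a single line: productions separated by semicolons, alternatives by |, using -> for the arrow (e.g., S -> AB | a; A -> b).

S -> j | AS | QC; A -> j; B -> g; C -> SB; Q -> AA | AB

No ε-productions.
No unit productions to eliminate.
TERM: introduce B -> g, A -> j and substitute in every rule of length ≥2.
BIN: S -> QSB becomes S -> QC, C -> SB.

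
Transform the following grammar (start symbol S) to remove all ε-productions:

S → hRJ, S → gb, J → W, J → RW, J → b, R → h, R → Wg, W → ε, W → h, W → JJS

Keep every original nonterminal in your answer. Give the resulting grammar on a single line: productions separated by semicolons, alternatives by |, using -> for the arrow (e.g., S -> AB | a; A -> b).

Nullable set: {J, W}.
S -> hRJ: J nullable, giving hR | hRJ.
J -> RW: W nullable, giving R | RW.
J -> W: W nullable, giving W.
R -> Wg: W nullable, giving Wg | g.
Drop W -> ε.
W -> JJS: J, J nullable, giving JJS | JS | S.
Unchanged (no nullable symbols): S -> gb; J -> b; R -> h; W -> h.

S -> gb | hR | hRJ; J -> R | W | b | RW; R -> g | h | Wg; W -> S | h | JS | JJS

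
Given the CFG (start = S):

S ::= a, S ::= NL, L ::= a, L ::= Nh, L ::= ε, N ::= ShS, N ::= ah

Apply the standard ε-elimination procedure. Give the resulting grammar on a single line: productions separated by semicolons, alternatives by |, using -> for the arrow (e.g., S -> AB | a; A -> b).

S -> N | a | NL; L -> a | Nh; N -> ah | ShS

Nullable set: {L}.
S -> NL: L nullable, giving N | NL.
Drop L -> ε.
Unchanged (no nullable symbols): S -> a; L -> Nh; L -> a; N -> ShS; N -> ah.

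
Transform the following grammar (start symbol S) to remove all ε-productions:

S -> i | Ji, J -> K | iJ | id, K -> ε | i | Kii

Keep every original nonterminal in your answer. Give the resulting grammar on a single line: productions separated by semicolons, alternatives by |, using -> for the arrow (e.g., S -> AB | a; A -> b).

S -> i | Ji; J -> K | i | iJ | id; K -> i | ii | Kii

Nullable set: {J, K}.
S -> Ji: J nullable, giving Ji | i.
J -> K: K nullable, giving K.
J -> iJ: J nullable, giving i | iJ.
Drop K -> ε.
K -> Kii: K nullable, giving Kii | ii.
Unchanged (no nullable symbols): S -> i; J -> id; K -> i.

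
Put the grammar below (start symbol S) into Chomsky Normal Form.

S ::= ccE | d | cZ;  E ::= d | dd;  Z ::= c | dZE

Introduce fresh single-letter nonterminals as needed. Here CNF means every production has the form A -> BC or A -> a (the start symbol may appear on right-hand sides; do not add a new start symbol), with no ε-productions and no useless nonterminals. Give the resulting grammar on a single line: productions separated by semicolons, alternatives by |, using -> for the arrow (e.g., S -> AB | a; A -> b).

No ε-productions.
No unit productions to eliminate.
TERM: introduce B -> c, A -> d and substitute in every rule of length ≥2.
BIN: S -> BBE becomes S -> BC, C -> BE; Z -> AZE becomes Z -> AD, D -> ZE.

S -> d | BC | BZ; A -> d; B -> c; C -> BE; D -> ZE; E -> d | AA; Z -> c | AD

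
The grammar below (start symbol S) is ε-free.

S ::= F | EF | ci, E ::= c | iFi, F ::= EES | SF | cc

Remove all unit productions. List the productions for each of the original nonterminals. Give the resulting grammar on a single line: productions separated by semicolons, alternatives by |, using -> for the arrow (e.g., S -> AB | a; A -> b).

S -> EF | SF | cc | ci | EES; E -> c | iFi; F -> SF | cc | EES

Unit productions: S->F.
Unit pairs (A ⇒* B via units): (S,F).
S: inherits non-unit rules of {F, S} → EES | EF | SF | cc | ci.
E: inherits non-unit rules of {E} → c | iFi.
F: inherits non-unit rules of {F} → EES | SF | cc.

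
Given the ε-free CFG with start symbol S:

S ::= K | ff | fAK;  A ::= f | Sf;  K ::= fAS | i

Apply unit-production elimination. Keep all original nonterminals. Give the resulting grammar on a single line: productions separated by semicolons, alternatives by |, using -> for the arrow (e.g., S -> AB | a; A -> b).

S -> i | ff | fAK | fAS; A -> f | Sf; K -> i | fAS

Unit productions: S->K.
Unit pairs (A ⇒* B via units): (S,K).
S: inherits non-unit rules of {K, S} → fAK | fAS | ff | i.
A: inherits non-unit rules of {A} → Sf | f.
K: inherits non-unit rules of {K} → fAS | i.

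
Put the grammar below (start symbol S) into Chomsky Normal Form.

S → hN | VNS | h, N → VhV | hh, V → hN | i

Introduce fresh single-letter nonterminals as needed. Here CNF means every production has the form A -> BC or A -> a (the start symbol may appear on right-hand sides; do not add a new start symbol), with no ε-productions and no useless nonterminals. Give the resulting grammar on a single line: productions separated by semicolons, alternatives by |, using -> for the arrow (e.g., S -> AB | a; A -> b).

S -> h | AN | VC; A -> h; B -> AV; C -> NS; N -> AA | VB; V -> i | AN

No ε-productions.
No unit productions to eliminate.
TERM: introduce A -> h and substitute in every rule of length ≥2.
BIN: N -> VAV becomes N -> VB, B -> AV; S -> VNS becomes S -> VC, C -> NS.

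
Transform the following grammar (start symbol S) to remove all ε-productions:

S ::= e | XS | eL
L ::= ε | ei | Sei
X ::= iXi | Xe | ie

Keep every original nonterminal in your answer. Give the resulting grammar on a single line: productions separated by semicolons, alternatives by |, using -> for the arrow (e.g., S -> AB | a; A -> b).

S -> e | XS | eL; L -> ei | Sei; X -> Xe | ie | iXi

Nullable set: {L}.
S -> eL: L nullable, giving e | eL.
Drop L -> ε.
Unchanged (no nullable symbols): S -> XS; S -> e; L -> Sei; L -> ei; X -> Xe; X -> iXi; X -> ie.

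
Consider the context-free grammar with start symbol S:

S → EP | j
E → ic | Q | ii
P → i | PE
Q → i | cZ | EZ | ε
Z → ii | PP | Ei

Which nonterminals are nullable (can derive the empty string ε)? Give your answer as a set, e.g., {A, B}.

{E, Q}

Directly nullable (have an ε-rule): {Q}.
E is nullable via E -> Q (every symbol on the right is already known nullable).
Not nullable: P, S, Z — each has a terminal in every rule's right-hand side or depends on a non-nullable symbol.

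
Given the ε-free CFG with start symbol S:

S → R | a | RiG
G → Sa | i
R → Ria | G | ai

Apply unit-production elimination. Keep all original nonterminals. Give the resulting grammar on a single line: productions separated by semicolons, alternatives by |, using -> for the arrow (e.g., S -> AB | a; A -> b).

S -> a | i | Sa | ai | RiG | Ria; G -> i | Sa; R -> i | Sa | ai | Ria

Unit productions: R->G, S->R.
Unit pairs (A ⇒* B via units): (R,G), (S,G), (S,R).
S: inherits non-unit rules of {G, R, S} → RiG | Ria | Sa | a | ai | i.
G: inherits non-unit rules of {G} → Sa | i.
R: inherits non-unit rules of {G, R} → Ria | Sa | ai | i.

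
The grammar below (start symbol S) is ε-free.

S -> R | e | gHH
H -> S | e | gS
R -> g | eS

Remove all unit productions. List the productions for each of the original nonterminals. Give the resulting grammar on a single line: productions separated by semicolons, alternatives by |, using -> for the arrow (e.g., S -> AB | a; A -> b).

S -> e | g | eS | gHH; H -> e | g | eS | gS | gHH; R -> g | eS

Unit productions: H->S, S->R.
Unit pairs (A ⇒* B via units): (H,R), (H,S), (S,R).
S: inherits non-unit rules of {R, S} → e | eS | g | gHH.
H: inherits non-unit rules of {H, R, S} → e | eS | g | gHH | gS.
R: inherits non-unit rules of {R} → eS | g.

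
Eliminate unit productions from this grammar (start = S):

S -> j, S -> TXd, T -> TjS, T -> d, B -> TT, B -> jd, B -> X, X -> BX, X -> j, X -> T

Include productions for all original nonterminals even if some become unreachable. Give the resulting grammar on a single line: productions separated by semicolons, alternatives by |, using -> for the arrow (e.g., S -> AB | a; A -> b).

Unit productions: B->X, X->T.
Unit pairs (A ⇒* B via units): (B,T), (B,X), (X,T).
S: inherits non-unit rules of {S} → TXd | j.
B: inherits non-unit rules of {B, T, X} → BX | TT | TjS | d | j | jd.
T: inherits non-unit rules of {T} → TjS | d.
X: inherits non-unit rules of {T, X} → BX | TjS | d | j.

S -> j | TXd; B -> d | j | BX | TT | jd | TjS; T -> d | TjS; X -> d | j | BX | TjS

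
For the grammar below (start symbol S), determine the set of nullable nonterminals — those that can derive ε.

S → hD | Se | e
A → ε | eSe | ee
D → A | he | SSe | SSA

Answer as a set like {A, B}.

{A, D}

Directly nullable (have an ε-rule): {A}.
D is nullable via D -> A (every symbol on the right is already known nullable).
Not nullable: S — each has a terminal in every rule's right-hand side or depends on a non-nullable symbol.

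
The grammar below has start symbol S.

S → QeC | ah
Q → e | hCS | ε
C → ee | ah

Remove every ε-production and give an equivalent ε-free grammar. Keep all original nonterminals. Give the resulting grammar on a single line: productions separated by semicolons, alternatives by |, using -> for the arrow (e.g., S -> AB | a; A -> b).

S -> ah | eC | QeC; C -> ah | ee; Q -> e | hCS

Nullable set: {Q}.
S -> QeC: Q nullable, giving QeC | eC.
Drop Q -> ε.
Unchanged (no nullable symbols): S -> ah; C -> ah; C -> ee; Q -> e; Q -> hCS.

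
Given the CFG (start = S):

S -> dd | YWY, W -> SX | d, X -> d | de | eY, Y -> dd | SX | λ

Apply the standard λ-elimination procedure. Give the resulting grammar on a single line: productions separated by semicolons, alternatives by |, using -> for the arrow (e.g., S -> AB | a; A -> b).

S -> W | WY | YW | dd | YWY; W -> d | SX; X -> d | e | de | eY; Y -> SX | dd

Nullable set: {Y}.
S -> YWY: Y, Y nullable, giving W | WY | YW | YWY.
X -> eY: Y nullable, giving e | eY.
Drop Y -> λ.
Unchanged (no nullable symbols): S -> dd; W -> SX; W -> d; X -> d; X -> de; Y -> SX; Y -> dd.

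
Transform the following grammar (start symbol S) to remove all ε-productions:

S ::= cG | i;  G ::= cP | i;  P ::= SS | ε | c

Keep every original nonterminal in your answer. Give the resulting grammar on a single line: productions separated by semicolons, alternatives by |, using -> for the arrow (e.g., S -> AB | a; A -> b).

Nullable set: {P}.
G -> cP: P nullable, giving c | cP.
Drop P -> ε.
Unchanged (no nullable symbols): S -> cG; S -> i; G -> i; P -> SS; P -> c.

S -> i | cG; G -> c | i | cP; P -> c | SS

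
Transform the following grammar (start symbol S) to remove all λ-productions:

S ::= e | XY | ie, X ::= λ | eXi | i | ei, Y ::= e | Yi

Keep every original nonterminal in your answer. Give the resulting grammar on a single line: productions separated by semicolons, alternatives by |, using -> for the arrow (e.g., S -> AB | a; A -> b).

S -> Y | e | XY | ie; X -> i | ei | eXi; Y -> e | Yi

Nullable set: {X}.
S -> XY: X nullable, giving XY | Y.
Drop X -> λ.
X -> eXi: X nullable, giving eXi | ei.
Unchanged (no nullable symbols): S -> e; S -> ie; X -> ei; X -> i; Y -> Yi; Y -> e.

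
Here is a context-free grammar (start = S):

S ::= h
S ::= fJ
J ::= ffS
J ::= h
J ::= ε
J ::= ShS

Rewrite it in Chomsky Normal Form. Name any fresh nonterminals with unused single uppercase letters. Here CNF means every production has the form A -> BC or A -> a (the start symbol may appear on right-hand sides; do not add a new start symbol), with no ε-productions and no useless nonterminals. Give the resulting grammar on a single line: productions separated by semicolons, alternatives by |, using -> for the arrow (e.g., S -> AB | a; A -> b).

S -> f | h | BJ; A -> h; B -> f; C -> BS; D -> AS; J -> h | BC | SD

Nullable: {J}; after ε-elimination: S -> f | h | fJ; J -> h | ShS | ffS.
No unit productions to eliminate.
TERM: introduce B -> f, A -> h and substitute in every rule of length ≥2.
BIN: J -> BBS becomes J -> BC, C -> BS; J -> SAS becomes J -> SD, D -> AS.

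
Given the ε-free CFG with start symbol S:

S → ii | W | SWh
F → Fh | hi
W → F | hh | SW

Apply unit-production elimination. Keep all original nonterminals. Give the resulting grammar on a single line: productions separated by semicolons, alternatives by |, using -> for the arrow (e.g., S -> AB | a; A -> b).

S -> Fh | SW | hh | hi | ii | SWh; F -> Fh | hi; W -> Fh | SW | hh | hi

Unit productions: S->W, W->F.
Unit pairs (A ⇒* B via units): (S,F), (S,W), (W,F).
S: inherits non-unit rules of {F, S, W} → Fh | SW | SWh | hh | hi | ii.
F: inherits non-unit rules of {F} → Fh | hi.
W: inherits non-unit rules of {F, W} → Fh | SW | hh | hi.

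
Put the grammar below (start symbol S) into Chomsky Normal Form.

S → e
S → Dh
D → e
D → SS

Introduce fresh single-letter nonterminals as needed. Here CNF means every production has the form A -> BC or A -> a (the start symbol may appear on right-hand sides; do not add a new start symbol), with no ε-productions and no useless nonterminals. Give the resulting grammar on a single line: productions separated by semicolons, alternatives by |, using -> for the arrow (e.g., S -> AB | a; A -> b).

No ε-productions.
No unit productions to eliminate.
TERM: introduce A -> h and substitute in every rule of length ≥2.

S -> e | DA; A -> h; D -> e | SS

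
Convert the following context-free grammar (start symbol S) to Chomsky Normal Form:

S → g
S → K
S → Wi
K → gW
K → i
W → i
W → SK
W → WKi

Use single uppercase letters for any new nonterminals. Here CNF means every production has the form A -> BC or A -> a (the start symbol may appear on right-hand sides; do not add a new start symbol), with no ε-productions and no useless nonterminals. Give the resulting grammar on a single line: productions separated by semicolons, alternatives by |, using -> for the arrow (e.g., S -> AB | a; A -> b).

No ε-productions.
After unit-elimination: S -> g | i | Wi | gW; K -> i | gW; W -> i | SK | WKi.
TERM: introduce A -> g, B -> i and substitute in every rule of length ≥2.
BIN: W -> WKB becomes W -> WC, C -> KB.

S -> g | i | AW | WB; A -> g; B -> i; C -> KB; K -> i | AW; W -> i | SK | WC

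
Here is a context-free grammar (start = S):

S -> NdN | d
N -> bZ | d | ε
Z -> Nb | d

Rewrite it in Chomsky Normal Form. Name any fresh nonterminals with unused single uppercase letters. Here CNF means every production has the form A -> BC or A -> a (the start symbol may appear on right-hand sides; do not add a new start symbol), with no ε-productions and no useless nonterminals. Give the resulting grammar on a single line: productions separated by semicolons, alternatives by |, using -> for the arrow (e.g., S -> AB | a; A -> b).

S -> d | BN | NB | NC; A -> b; B -> d; C -> BN; N -> d | AZ; Z -> b | d | NA

Nullable: {N}; after ε-elimination: S -> d | Nd | dN | NdN; N -> d | bZ; Z -> b | d | Nb.
No unit productions to eliminate.
TERM: introduce A -> b, B -> d and substitute in every rule of length ≥2.
BIN: S -> NBN becomes S -> NC, C -> BN.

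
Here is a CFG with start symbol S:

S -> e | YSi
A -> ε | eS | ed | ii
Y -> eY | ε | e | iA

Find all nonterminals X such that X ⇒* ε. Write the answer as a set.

{A, Y}

Directly nullable (have an ε-rule): {A, Y}.
Not nullable: S — each has a terminal in every rule's right-hand side or depends on a non-nullable symbol.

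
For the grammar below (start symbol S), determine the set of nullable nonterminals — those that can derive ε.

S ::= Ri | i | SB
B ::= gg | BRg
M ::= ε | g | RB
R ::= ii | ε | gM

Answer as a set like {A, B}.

{M, R}

Directly nullable (have an ε-rule): {M, R}.
Not nullable: B, S — each has a terminal in every rule's right-hand side or depends on a non-nullable symbol.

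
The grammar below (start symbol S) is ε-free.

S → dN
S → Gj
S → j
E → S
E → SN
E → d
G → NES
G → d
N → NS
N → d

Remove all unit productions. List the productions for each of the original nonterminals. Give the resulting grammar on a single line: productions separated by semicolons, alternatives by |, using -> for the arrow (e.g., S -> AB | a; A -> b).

Unit productions: E->S.
Unit pairs (A ⇒* B via units): (E,S).
S: inherits non-unit rules of {S} → Gj | dN | j.
E: inherits non-unit rules of {E, S} → Gj | SN | d | dN | j.
G: inherits non-unit rules of {G} → NES | d.
N: inherits non-unit rules of {N} → NS | d.

S -> j | Gj | dN; E -> d | j | Gj | SN | dN; G -> d | NES; N -> d | NS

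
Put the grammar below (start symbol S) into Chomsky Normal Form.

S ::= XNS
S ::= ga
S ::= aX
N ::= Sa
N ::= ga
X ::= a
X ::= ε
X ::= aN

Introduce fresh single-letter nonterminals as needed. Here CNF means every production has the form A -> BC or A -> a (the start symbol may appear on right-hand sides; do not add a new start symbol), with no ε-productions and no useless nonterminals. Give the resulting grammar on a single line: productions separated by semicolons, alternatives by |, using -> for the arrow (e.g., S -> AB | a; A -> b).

Nullable: {X}; after ε-elimination: S -> a | NS | aX | ga | XNS; N -> Sa | ga; X -> a | aN.
No unit productions to eliminate.
TERM: introduce A -> a, B -> g and substitute in every rule of length ≥2.
BIN: S -> XNS becomes S -> XC, C -> NS.

S -> a | AX | BA | NS | XC; A -> a; B -> g; C -> NS; N -> BA | SA; X -> a | AN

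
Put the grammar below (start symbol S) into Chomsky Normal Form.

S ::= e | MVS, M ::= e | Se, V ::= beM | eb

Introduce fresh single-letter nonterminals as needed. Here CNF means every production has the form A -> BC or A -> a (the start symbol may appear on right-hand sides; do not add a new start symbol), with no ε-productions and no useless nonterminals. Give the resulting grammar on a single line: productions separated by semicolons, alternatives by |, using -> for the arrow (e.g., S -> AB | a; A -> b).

No ε-productions.
No unit productions to eliminate.
TERM: introduce B -> b, A -> e and substitute in every rule of length ≥2.
BIN: S -> MVS becomes S -> MC, C -> VS; V -> BAM becomes V -> BD, D -> AM.

S -> e | MC; A -> e; B -> b; C -> VS; D -> AM; M -> e | SA; V -> AB | BD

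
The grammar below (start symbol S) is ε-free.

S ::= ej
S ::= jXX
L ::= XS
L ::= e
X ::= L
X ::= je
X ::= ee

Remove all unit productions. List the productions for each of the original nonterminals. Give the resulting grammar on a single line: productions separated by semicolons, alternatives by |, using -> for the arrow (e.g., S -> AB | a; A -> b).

Unit productions: X->L.
Unit pairs (A ⇒* B via units): (X,L).
S: inherits non-unit rules of {S} → ej | jXX.
L: inherits non-unit rules of {L} → XS | e.
X: inherits non-unit rules of {L, X} → XS | e | ee | je.

S -> ej | jXX; L -> e | XS; X -> e | XS | ee | je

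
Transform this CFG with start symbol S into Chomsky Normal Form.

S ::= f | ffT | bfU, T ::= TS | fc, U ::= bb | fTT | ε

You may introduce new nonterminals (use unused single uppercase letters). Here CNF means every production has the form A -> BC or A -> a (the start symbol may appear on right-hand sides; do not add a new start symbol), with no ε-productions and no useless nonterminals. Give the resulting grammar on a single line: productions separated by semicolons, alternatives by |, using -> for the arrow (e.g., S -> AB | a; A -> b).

S -> f | AB | AD | BE; A -> b; B -> f; C -> c; D -> BU; E -> BT; F -> TT; T -> BC | TS; U -> AA | BF

Nullable: {U}; after ε-elimination: S -> f | bf | bfU | ffT; T -> TS | fc; U -> bb | fTT.
No unit productions to eliminate.
TERM: introduce A -> b, C -> c, B -> f and substitute in every rule of length ≥2.
BIN: S -> ABU becomes S -> AD, D -> BU; S -> BBT becomes S -> BE, E -> BT; U -> BTT becomes U -> BF, F -> TT.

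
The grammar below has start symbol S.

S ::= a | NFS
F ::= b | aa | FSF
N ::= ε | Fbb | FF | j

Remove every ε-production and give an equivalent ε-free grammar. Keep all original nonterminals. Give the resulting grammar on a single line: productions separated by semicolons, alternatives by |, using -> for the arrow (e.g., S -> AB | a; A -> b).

Nullable set: {N}.
S -> NFS: N nullable, giving FS | NFS.
Drop N -> ε.
Unchanged (no nullable symbols): S -> a; F -> FSF; F -> aa; F -> b; N -> FF; N -> Fbb; N -> j.

S -> a | FS | NFS; F -> b | aa | FSF; N -> j | FF | Fbb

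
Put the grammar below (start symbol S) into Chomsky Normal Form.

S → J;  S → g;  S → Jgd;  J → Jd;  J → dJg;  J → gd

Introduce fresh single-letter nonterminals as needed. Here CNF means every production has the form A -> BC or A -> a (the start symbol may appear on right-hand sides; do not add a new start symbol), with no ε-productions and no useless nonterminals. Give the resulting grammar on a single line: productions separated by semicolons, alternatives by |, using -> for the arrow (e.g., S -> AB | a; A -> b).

S -> g | AD | BA | JA | JE; A -> d; B -> g; C -> JB; D -> JB; E -> BA; J -> AC | BA | JA

No ε-productions.
After unit-elimination: S -> g | Jd | gd | Jgd | dJg; J -> Jd | gd | dJg.
TERM: introduce A -> d, B -> g and substitute in every rule of length ≥2.
BIN: J -> AJB becomes J -> AC, C -> JB; S -> AJB becomes S -> AD, D -> JB; S -> JBA becomes S -> JE, E -> BA.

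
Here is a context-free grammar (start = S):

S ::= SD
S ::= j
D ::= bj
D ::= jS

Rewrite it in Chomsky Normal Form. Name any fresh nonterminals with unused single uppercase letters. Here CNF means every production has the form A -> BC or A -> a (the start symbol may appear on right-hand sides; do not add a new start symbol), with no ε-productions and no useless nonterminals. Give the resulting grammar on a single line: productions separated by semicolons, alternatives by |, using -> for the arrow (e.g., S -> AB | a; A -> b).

S -> j | SD; A -> b; B -> j; D -> AB | BS

No ε-productions.
No unit productions to eliminate.
TERM: introduce A -> b, B -> j and substitute in every rule of length ≥2.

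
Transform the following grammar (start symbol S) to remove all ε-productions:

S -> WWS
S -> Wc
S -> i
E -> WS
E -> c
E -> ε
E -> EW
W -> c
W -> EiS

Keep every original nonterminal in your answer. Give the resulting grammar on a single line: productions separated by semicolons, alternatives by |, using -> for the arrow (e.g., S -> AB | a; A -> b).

S -> i | Wc | WWS; E -> W | c | EW | WS; W -> c | iS | EiS

Nullable set: {E}.
Drop E -> ε.
E -> EW: E nullable, giving EW | W.
W -> EiS: E nullable, giving EiS | iS.
Unchanged (no nullable symbols): S -> WWS; S -> Wc; S -> i; E -> WS; E -> c; W -> c.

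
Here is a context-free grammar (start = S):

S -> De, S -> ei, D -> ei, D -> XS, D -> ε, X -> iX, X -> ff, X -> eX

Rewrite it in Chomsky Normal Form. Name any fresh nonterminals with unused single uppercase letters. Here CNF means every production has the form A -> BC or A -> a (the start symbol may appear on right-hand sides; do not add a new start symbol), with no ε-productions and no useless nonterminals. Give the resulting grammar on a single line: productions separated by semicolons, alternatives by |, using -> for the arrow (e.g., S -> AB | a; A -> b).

S -> e | AB | DA; A -> e; B -> i; C -> f; D -> AB | XS; X -> AX | BX | CC

Nullable: {D}; after ε-elimination: S -> e | De | ei; D -> XS | ei; X -> eX | ff | iX.
No unit productions to eliminate.
TERM: introduce A -> e, C -> f, B -> i and substitute in every rule of length ≥2.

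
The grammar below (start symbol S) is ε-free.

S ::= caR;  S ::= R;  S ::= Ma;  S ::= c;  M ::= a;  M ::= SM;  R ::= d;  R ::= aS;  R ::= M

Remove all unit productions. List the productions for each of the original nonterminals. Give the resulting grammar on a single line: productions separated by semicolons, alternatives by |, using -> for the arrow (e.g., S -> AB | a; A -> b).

S -> a | c | d | Ma | SM | aS | caR; M -> a | SM; R -> a | d | SM | aS

Unit productions: R->M, S->R.
Unit pairs (A ⇒* B via units): (R,M), (S,M), (S,R).
S: inherits non-unit rules of {M, R, S} → Ma | SM | a | aS | c | caR | d.
M: inherits non-unit rules of {M} → SM | a.
R: inherits non-unit rules of {M, R} → SM | a | aS | d.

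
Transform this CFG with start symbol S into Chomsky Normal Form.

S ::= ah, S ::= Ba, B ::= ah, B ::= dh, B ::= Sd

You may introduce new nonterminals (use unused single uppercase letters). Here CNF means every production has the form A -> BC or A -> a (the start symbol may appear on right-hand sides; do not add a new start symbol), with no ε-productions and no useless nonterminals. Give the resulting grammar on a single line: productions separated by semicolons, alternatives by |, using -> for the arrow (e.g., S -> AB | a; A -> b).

S -> BC | CD; A -> d; B -> AD | CD | SA; C -> a; D -> h

No ε-productions.
No unit productions to eliminate.
TERM: introduce C -> a, A -> d, D -> h and substitute in every rule of length ≥2.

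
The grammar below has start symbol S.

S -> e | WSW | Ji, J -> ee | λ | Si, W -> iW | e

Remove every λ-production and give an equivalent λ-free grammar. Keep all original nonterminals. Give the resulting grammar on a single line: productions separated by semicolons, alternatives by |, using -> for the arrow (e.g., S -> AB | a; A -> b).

Nullable set: {J}.
S -> Ji: J nullable, giving Ji | i.
Drop J -> λ.
Unchanged (no nullable symbols): S -> WSW; S -> e; J -> Si; J -> ee; W -> e; W -> iW.

S -> e | i | Ji | WSW; J -> Si | ee; W -> e | iW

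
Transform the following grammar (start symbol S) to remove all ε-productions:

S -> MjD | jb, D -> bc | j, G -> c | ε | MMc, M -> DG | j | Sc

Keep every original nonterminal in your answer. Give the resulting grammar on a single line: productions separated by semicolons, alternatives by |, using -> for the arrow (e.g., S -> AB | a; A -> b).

Nullable set: {G}.
Drop G -> ε.
M -> DG: G nullable, giving D | DG.
Unchanged (no nullable symbols): S -> MjD; S -> jb; D -> bc; D -> j; G -> MMc; G -> c; M -> Sc; M -> j.

S -> jb | MjD; D -> j | bc; G -> c | MMc; M -> D | j | DG | Sc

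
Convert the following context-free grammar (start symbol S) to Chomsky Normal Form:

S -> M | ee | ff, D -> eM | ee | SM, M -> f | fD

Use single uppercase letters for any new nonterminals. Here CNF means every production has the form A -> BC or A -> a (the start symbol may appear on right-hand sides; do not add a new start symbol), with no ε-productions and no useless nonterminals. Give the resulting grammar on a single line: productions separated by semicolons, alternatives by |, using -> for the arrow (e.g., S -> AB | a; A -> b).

No ε-productions.
After unit-elimination: S -> f | ee | fD | ff; D -> SM | eM | ee; M -> f | fD.
TERM: introduce A -> e, B -> f and substitute in every rule of length ≥2.

S -> f | AA | BB | BD; A -> e; B -> f; D -> AA | AM | SM; M -> f | BD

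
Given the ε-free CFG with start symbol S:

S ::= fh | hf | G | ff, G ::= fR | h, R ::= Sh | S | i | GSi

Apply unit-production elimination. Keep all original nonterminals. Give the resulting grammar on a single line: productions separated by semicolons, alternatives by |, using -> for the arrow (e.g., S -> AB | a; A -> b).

Unit productions: R->S, S->G.
Unit pairs (A ⇒* B via units): (R,G), (R,S), (S,G).
S: inherits non-unit rules of {G, S} → fR | ff | fh | h | hf.
G: inherits non-unit rules of {G} → fR | h.
R: inherits non-unit rules of {G, R, S} → GSi | Sh | fR | ff | fh | h | hf | i.

S -> h | fR | ff | fh | hf; G -> h | fR; R -> h | i | Sh | fR | ff | fh | hf | GSi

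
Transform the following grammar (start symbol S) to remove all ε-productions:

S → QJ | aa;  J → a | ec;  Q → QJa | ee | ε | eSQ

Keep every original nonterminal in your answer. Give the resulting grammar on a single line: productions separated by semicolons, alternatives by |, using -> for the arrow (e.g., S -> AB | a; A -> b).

Nullable set: {Q}.
S -> QJ: Q nullable, giving J | QJ.
Drop Q -> ε.
Q -> QJa: Q nullable, giving Ja | QJa.
Q -> eSQ: Q nullable, giving eS | eSQ.
Unchanged (no nullable symbols): S -> aa; J -> a; J -> ec; Q -> ee.

S -> J | QJ | aa; J -> a | ec; Q -> Ja | eS | ee | QJa | eSQ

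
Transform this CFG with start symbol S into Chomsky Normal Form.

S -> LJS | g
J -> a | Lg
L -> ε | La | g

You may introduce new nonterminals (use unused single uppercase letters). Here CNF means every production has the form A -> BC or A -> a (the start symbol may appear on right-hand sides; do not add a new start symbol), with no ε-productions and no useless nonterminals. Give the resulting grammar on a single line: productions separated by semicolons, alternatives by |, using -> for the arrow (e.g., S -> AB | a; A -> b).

Nullable: {L}; after ε-elimination: S -> g | JS | LJS; J -> a | g | Lg; L -> a | g | La.
No unit productions to eliminate.
TERM: introduce B -> a, A -> g and substitute in every rule of length ≥2.
BIN: S -> LJS becomes S -> LC, C -> JS.

S -> g | JS | LC; A -> g; B -> a; C -> JS; J -> a | g | LA; L -> a | g | LB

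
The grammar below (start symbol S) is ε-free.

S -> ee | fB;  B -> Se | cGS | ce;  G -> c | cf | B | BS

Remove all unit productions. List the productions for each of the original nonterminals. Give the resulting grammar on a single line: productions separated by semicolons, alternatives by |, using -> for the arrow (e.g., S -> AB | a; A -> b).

S -> ee | fB; B -> Se | ce | cGS; G -> c | BS | Se | ce | cf | cGS

Unit productions: G->B.
Unit pairs (A ⇒* B via units): (G,B).
S: inherits non-unit rules of {S} → ee | fB.
B: inherits non-unit rules of {B} → Se | cGS | ce.
G: inherits non-unit rules of {B, G} → BS | Se | c | cGS | ce | cf.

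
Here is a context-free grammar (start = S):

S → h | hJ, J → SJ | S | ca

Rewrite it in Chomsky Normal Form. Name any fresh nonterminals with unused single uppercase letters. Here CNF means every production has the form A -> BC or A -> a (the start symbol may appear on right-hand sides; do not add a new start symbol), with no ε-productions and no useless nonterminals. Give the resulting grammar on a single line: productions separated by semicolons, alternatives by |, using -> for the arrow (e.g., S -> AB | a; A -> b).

S -> h | CJ; A -> c; B -> a; C -> h; J -> h | AB | CJ | SJ

No ε-productions.
After unit-elimination: S -> h | hJ; J -> h | SJ | ca | hJ.
TERM: introduce B -> a, A -> c, C -> h and substitute in every rule of length ≥2.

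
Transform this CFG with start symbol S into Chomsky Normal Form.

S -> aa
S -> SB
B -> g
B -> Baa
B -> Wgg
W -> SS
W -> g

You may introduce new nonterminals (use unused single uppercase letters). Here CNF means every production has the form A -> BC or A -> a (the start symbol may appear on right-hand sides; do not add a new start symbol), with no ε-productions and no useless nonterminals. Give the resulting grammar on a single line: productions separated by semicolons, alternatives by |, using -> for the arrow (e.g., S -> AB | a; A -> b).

No ε-productions.
No unit productions to eliminate.
TERM: introduce A -> a, C -> g and substitute in every rule of length ≥2.
BIN: B -> BAA becomes B -> BD, D -> AA; B -> WCC becomes B -> WE, E -> CC.

S -> AA | SB; A -> a; B -> g | BD | WE; C -> g; D -> AA; E -> CC; W -> g | SS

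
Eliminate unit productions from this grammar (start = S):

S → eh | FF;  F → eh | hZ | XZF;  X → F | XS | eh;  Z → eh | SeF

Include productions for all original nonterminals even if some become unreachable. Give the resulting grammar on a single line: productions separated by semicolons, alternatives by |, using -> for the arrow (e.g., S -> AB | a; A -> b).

Unit productions: X->F.
Unit pairs (A ⇒* B via units): (X,F).
S: inherits non-unit rules of {S} → FF | eh.
F: inherits non-unit rules of {F} → XZF | eh | hZ.
X: inherits non-unit rules of {F, X} → XS | XZF | eh | hZ.
Z: inherits non-unit rules of {Z} → SeF | eh.

S -> FF | eh; F -> eh | hZ | XZF; X -> XS | eh | hZ | XZF; Z -> eh | SeF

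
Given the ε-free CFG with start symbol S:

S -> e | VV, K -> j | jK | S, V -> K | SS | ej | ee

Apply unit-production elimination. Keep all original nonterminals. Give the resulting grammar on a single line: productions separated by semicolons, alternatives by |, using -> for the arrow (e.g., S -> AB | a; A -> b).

Unit productions: K->S, V->K.
Unit pairs (A ⇒* B via units): (K,S), (V,K), (V,S).
S: inherits non-unit rules of {S} → VV | e.
K: inherits non-unit rules of {K, S} → VV | e | j | jK.
V: inherits non-unit rules of {K, S, V} → SS | VV | e | ee | ej | j | jK.

S -> e | VV; K -> e | j | VV | jK; V -> e | j | SS | VV | ee | ej | jK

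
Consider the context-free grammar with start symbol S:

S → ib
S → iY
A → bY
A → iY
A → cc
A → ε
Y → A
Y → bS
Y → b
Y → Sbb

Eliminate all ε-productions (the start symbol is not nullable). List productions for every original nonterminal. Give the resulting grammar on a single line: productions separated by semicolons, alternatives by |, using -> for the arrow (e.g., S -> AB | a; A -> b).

S -> i | iY | ib; A -> b | i | bY | cc | iY; Y -> A | b | bS | Sbb

Nullable set: {A, Y}.
S -> iY: Y nullable, giving i | iY.
Drop A -> ε.
A -> bY: Y nullable, giving b | bY.
A -> iY: Y nullable, giving i | iY.
Y -> A: A nullable, giving A.
Unchanged (no nullable symbols): S -> ib; A -> cc; Y -> Sbb; Y -> b; Y -> bS.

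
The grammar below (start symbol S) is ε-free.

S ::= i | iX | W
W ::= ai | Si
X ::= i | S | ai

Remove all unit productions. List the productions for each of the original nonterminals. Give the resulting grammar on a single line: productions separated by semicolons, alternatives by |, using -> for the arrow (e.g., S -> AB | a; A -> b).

Unit productions: S->W, X->S.
Unit pairs (A ⇒* B via units): (S,W), (X,S), (X,W).
S: inherits non-unit rules of {S, W} → Si | ai | i | iX.
W: inherits non-unit rules of {W} → Si | ai.
X: inherits non-unit rules of {S, W, X} → Si | ai | i | iX.

S -> i | Si | ai | iX; W -> Si | ai; X -> i | Si | ai | iX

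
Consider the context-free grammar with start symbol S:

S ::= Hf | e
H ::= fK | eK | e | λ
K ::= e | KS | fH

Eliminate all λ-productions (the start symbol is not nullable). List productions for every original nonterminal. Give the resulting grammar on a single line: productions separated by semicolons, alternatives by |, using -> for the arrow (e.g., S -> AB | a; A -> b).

Nullable set: {H}.
S -> Hf: H nullable, giving Hf | f.
Drop H -> λ.
K -> fH: H nullable, giving f | fH.
Unchanged (no nullable symbols): S -> e; H -> e; H -> eK; H -> fK; K -> KS; K -> e.

S -> e | f | Hf; H -> e | eK | fK; K -> e | f | KS | fH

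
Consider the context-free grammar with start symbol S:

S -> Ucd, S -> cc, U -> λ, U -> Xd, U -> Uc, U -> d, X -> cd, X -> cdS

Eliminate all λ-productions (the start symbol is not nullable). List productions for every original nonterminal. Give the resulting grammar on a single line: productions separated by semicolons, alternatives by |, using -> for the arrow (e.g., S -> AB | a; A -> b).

Nullable set: {U}.
S -> Ucd: U nullable, giving Ucd | cd.
Drop U -> λ.
U -> Uc: U nullable, giving Uc | c.
Unchanged (no nullable symbols): S -> cc; U -> Xd; U -> d; X -> cd; X -> cdS.

S -> cc | cd | Ucd; U -> c | d | Uc | Xd; X -> cd | cdS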